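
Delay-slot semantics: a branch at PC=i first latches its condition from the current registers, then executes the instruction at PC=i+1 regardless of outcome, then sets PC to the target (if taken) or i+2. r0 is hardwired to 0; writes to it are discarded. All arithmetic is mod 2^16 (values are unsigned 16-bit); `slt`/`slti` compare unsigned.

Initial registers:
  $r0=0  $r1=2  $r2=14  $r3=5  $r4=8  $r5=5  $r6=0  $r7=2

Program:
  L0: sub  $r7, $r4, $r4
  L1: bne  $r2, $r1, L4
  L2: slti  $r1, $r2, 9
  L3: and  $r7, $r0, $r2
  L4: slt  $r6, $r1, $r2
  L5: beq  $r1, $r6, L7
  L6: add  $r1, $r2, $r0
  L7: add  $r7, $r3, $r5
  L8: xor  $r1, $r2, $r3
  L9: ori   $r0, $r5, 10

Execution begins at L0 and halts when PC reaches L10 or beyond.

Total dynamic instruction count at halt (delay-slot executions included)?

  step pc=0: sub  $r7, $r4, $r4  regs=(0,2,14,5,8,5,0,0)
  step pc=1: bne  $r2, $r1, L4  cond=T  regs=(0,2,14,5,8,5,0,0)
  step pc=2: slti  $r1, $r2, 9  regs=(0,0,14,5,8,5,0,0)
  step pc=4: slt  $r6, $r1, $r2  regs=(0,0,14,5,8,5,1,0)
  step pc=5: beq  $r1, $r6, L7  cond=F  regs=(0,0,14,5,8,5,1,0)
  step pc=6: add  $r1, $r2, $r0  regs=(0,14,14,5,8,5,1,0)
  step pc=7: add  $r7, $r3, $r5  regs=(0,14,14,5,8,5,1,10)
  step pc=8: xor  $r1, $r2, $r3  regs=(0,11,14,5,8,5,1,10)
  step pc=9: ori   $r0, $r5, 10  regs=(0,11,14,5,8,5,1,10)

9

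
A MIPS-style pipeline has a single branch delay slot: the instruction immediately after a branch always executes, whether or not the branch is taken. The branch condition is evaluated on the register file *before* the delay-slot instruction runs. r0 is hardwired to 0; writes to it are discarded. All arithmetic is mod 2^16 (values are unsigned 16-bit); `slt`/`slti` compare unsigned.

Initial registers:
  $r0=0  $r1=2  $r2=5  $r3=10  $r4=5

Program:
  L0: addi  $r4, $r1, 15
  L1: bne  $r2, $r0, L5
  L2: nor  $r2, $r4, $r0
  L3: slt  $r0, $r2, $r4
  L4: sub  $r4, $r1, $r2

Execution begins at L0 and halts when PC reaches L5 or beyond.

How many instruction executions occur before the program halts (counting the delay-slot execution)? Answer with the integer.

[0] addi  $r4, $r1, 15  →  {$r0:0, $r1:2, $r2:5, $r3:10, $r4:17}
[1] bne  $r2, $r0, L5  →  {$r0:0, $r1:2, $r2:5, $r3:10, $r4:17}  ⟨branch taken⟩
[2] nor  $r2, $r4, $r0  →  {$r0:0, $r1:2, $r2:65518, $r3:10, $r4:17}

3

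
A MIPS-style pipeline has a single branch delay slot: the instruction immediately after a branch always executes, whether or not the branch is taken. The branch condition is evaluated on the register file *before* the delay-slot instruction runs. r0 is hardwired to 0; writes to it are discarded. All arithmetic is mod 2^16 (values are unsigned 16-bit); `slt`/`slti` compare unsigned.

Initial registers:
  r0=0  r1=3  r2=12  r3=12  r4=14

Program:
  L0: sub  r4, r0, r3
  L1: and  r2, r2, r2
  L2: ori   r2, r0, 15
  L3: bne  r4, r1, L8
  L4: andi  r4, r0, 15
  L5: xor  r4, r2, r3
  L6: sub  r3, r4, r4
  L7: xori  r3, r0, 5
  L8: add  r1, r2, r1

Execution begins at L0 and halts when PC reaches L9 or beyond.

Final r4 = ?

0

#0 sub  r4, r0, r3 ; 0/3/12/12/65524
#1 and  r2, r2, r2 ; 0/3/12/12/65524
#2 ori   r2, r0, 15 ; 0/3/15/12/65524
#3 bne  r4, r1, L8 ; 0/3/15/12/65524 ; →target
#4 andi  r4, r0, 15 ; 0/3/15/12/0
#8 add  r1, r2, r1 ; 0/18/15/12/0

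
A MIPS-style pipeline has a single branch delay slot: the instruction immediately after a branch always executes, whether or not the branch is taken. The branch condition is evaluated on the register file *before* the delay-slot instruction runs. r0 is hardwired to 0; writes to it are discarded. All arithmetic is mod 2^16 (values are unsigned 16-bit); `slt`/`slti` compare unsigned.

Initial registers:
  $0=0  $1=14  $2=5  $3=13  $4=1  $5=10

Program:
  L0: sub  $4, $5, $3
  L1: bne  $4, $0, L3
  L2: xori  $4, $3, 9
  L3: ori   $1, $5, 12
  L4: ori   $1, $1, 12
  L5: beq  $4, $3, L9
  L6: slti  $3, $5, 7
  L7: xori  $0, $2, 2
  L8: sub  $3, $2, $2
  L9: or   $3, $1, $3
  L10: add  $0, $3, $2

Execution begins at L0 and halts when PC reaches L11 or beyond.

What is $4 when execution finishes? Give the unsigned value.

  step pc=0: sub  $4, $5, $3  regs=(0,14,5,13,65533,10)
  step pc=1: bne  $4, $0, L3  cond=T  regs=(0,14,5,13,65533,10)
  step pc=2: xori  $4, $3, 9  regs=(0,14,5,13,4,10)
  step pc=3: ori   $1, $5, 12  regs=(0,14,5,13,4,10)
  step pc=4: ori   $1, $1, 12  regs=(0,14,5,13,4,10)
  step pc=5: beq  $4, $3, L9  cond=F  regs=(0,14,5,13,4,10)
  step pc=6: slti  $3, $5, 7  regs=(0,14,5,0,4,10)
  step pc=7: xori  $0, $2, 2  regs=(0,14,5,0,4,10)
  step pc=8: sub  $3, $2, $2  regs=(0,14,5,0,4,10)
  step pc=9: or   $3, $1, $3  regs=(0,14,5,14,4,10)
  step pc=10: add  $0, $3, $2  regs=(0,14,5,14,4,10)

4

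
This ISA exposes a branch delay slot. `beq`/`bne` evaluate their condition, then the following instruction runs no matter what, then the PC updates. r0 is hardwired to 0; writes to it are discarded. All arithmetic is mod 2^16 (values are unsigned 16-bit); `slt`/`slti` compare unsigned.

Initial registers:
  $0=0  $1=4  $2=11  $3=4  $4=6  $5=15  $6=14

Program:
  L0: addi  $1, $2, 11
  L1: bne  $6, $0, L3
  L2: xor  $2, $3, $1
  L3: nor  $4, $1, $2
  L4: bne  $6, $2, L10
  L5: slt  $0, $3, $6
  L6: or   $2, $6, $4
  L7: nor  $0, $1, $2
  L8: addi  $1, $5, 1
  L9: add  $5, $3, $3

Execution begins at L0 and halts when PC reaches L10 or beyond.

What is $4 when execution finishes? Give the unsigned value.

PC=0  addi  $1, $2, 11       | $0=0 $1=22 $2=11 $3=4 $4=6 $5=15 $6=14
PC=1  bne  $6, $0, L3        | $0=0 $1=22 $2=11 $3=4 $4=6 $5=15 $6=14  [TAKEN]
PC=2  xor  $2, $3, $1        | $0=0 $1=22 $2=18 $3=4 $4=6 $5=15 $6=14
PC=3  nor  $4, $1, $2        | $0=0 $1=22 $2=18 $3=4 $4=65513 $5=15 $6=14
PC=4  bne  $6, $2, L10       | $0=0 $1=22 $2=18 $3=4 $4=65513 $5=15 $6=14  [TAKEN]
PC=5  slt  $0, $3, $6        | $0=0 $1=22 $2=18 $3=4 $4=65513 $5=15 $6=14

65513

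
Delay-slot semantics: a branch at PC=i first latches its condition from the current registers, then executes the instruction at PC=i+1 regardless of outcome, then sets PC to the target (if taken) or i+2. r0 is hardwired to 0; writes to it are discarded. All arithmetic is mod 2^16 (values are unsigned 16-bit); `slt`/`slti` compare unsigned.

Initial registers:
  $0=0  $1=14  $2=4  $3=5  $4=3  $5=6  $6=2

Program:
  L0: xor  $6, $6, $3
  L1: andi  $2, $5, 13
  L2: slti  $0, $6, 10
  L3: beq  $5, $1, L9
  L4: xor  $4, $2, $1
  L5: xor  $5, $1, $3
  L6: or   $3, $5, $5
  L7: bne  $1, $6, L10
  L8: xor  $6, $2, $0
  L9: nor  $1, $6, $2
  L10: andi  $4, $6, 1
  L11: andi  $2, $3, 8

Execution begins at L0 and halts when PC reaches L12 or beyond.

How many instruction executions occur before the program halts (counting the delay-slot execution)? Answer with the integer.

  step pc=0: xor  $6, $6, $3  regs=(0,14,4,5,3,6,7)
  step pc=1: andi  $2, $5, 13  regs=(0,14,4,5,3,6,7)
  step pc=2: slti  $0, $6, 10  regs=(0,14,4,5,3,6,7)
  step pc=3: beq  $5, $1, L9  cond=F  regs=(0,14,4,5,3,6,7)
  step pc=4: xor  $4, $2, $1  regs=(0,14,4,5,10,6,7)
  step pc=5: xor  $5, $1, $3  regs=(0,14,4,5,10,11,7)
  step pc=6: or   $3, $5, $5  regs=(0,14,4,11,10,11,7)
  step pc=7: bne  $1, $6, L10  cond=T  regs=(0,14,4,11,10,11,7)
  step pc=8: xor  $6, $2, $0  regs=(0,14,4,11,10,11,4)
  step pc=10: andi  $4, $6, 1  regs=(0,14,4,11,0,11,4)
  step pc=11: andi  $2, $3, 8  regs=(0,14,8,11,0,11,4)

11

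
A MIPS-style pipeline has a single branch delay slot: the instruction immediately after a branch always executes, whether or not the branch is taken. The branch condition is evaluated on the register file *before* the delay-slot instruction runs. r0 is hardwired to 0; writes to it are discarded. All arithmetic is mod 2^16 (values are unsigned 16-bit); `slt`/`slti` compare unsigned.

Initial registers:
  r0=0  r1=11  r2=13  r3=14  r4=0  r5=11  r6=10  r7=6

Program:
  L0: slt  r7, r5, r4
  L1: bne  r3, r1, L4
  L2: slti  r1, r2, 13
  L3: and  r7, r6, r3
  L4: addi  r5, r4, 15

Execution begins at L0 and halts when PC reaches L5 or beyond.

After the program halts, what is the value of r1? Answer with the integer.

#0 slt  r7, r5, r4 ; 0/11/13/14/0/11/10/0
#1 bne  r3, r1, L4 ; 0/11/13/14/0/11/10/0 ; →target
#2 slti  r1, r2, 13 ; 0/0/13/14/0/11/10/0
#4 addi  r5, r4, 15 ; 0/0/13/14/0/15/10/0

0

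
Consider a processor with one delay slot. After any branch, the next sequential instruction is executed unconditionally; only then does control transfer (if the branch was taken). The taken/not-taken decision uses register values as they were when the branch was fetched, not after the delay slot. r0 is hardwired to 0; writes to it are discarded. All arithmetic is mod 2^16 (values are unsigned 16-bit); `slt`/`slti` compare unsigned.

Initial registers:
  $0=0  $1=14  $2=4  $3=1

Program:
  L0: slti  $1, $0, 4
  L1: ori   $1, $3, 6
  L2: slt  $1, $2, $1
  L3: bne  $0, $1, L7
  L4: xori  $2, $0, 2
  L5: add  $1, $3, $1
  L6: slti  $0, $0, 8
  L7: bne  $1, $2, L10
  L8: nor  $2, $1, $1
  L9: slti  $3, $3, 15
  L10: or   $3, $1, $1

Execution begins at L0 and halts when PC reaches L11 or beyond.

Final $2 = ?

65534

#0 slti  $1, $0, 4 ; 0/1/4/1
#1 ori   $1, $3, 6 ; 0/7/4/1
#2 slt  $1, $2, $1 ; 0/1/4/1
#3 bne  $0, $1, L7 ; 0/1/4/1 ; →target
#4 xori  $2, $0, 2 ; 0/1/2/1
#7 bne  $1, $2, L10 ; 0/1/2/1 ; →target
#8 nor  $2, $1, $1 ; 0/1/65534/1
#10 or   $3, $1, $1 ; 0/1/65534/1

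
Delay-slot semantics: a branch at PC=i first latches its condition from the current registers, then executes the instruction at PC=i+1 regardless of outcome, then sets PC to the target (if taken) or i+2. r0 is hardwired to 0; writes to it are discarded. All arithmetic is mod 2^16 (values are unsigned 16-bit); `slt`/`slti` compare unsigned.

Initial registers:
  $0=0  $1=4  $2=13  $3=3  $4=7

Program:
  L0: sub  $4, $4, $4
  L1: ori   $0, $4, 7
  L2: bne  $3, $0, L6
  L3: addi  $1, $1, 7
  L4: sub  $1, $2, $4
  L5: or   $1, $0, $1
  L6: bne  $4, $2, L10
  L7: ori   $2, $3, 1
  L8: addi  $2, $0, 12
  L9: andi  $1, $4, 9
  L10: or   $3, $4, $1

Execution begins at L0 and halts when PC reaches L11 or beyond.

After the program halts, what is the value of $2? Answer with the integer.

3

PC=0  sub  $4, $4, $4        | $0=0 $1=4 $2=13 $3=3 $4=0
PC=1  ori   $0, $4, 7        | $0=0 $1=4 $2=13 $3=3 $4=0
PC=2  bne  $3, $0, L6        | $0=0 $1=4 $2=13 $3=3 $4=0  [TAKEN]
PC=3  addi  $1, $1, 7        | $0=0 $1=11 $2=13 $3=3 $4=0
PC=6  bne  $4, $2, L10       | $0=0 $1=11 $2=13 $3=3 $4=0  [TAKEN]
PC=7  ori   $2, $3, 1        | $0=0 $1=11 $2=3 $3=3 $4=0
PC=10 or   $3, $4, $1        | $0=0 $1=11 $2=3 $3=11 $4=0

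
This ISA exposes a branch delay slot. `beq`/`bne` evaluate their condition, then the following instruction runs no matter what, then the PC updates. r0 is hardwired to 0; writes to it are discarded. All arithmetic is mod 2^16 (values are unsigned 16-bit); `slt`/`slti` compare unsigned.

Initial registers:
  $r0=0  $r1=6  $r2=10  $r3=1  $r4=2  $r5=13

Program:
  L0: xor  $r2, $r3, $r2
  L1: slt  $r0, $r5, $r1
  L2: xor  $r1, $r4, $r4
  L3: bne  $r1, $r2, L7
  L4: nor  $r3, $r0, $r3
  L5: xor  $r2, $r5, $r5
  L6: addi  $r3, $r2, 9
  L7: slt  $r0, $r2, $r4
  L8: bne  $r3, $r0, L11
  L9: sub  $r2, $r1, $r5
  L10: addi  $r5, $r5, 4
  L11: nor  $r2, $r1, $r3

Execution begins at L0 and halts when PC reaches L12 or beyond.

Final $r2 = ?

  step pc=0: xor  $r2, $r3, $r2  regs=(0,6,11,1,2,13)
  step pc=1: slt  $r0, $r5, $r1  regs=(0,6,11,1,2,13)
  step pc=2: xor  $r1, $r4, $r4  regs=(0,0,11,1,2,13)
  step pc=3: bne  $r1, $r2, L7  cond=T  regs=(0,0,11,1,2,13)
  step pc=4: nor  $r3, $r0, $r3  regs=(0,0,11,65534,2,13)
  step pc=7: slt  $r0, $r2, $r4  regs=(0,0,11,65534,2,13)
  step pc=8: bne  $r3, $r0, L11  cond=T  regs=(0,0,11,65534,2,13)
  step pc=9: sub  $r2, $r1, $r5  regs=(0,0,65523,65534,2,13)
  step pc=11: nor  $r2, $r1, $r3  regs=(0,0,1,65534,2,13)

1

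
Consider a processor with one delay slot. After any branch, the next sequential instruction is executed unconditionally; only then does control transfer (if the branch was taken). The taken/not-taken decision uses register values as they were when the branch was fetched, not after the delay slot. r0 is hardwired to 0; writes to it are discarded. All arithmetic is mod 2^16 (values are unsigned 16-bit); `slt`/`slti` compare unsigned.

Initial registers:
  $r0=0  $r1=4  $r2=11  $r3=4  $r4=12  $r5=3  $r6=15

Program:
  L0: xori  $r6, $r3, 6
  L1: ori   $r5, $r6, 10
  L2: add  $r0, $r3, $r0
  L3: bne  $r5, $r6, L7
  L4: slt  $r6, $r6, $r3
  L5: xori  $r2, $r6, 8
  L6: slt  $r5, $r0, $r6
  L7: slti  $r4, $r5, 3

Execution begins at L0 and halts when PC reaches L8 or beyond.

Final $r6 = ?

PC=0  xori  $r6, $r3, 6      | $r0=0 $r1=4 $r2=11 $r3=4 $r4=12 $r5=3 $r6=2
PC=1  ori   $r5, $r6, 10     | $r0=0 $r1=4 $r2=11 $r3=4 $r4=12 $r5=10 $r6=2
PC=2  add  $r0, $r3, $r0     | $r0=0 $r1=4 $r2=11 $r3=4 $r4=12 $r5=10 $r6=2
PC=3  bne  $r5, $r6, L7      | $r0=0 $r1=4 $r2=11 $r3=4 $r4=12 $r5=10 $r6=2  [TAKEN]
PC=4  slt  $r6, $r6, $r3     | $r0=0 $r1=4 $r2=11 $r3=4 $r4=12 $r5=10 $r6=1
PC=7  slti  $r4, $r5, 3      | $r0=0 $r1=4 $r2=11 $r3=4 $r4=0 $r5=10 $r6=1

1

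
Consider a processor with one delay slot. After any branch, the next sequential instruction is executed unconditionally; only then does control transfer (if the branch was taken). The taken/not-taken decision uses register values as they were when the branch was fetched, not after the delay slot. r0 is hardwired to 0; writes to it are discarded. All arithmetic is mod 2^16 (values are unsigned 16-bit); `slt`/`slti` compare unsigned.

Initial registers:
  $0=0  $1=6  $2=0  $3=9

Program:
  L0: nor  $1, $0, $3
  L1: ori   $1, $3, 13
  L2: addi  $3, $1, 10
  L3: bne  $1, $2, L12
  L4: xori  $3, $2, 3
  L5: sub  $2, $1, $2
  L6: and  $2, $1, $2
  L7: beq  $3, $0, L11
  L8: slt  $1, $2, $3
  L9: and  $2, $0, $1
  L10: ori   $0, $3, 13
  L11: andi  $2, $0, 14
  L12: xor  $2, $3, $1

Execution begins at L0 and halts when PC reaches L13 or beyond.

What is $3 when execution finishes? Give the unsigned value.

[0] nor  $1, $0, $3  →  {$0:0, $1:65526, $2:0, $3:9}
[1] ori   $1, $3, 13  →  {$0:0, $1:13, $2:0, $3:9}
[2] addi  $3, $1, 10  →  {$0:0, $1:13, $2:0, $3:23}
[3] bne  $1, $2, L12  →  {$0:0, $1:13, $2:0, $3:23}  ⟨branch taken⟩
[4] xori  $3, $2, 3  →  {$0:0, $1:13, $2:0, $3:3}
[12] xor  $2, $3, $1  →  {$0:0, $1:13, $2:14, $3:3}

3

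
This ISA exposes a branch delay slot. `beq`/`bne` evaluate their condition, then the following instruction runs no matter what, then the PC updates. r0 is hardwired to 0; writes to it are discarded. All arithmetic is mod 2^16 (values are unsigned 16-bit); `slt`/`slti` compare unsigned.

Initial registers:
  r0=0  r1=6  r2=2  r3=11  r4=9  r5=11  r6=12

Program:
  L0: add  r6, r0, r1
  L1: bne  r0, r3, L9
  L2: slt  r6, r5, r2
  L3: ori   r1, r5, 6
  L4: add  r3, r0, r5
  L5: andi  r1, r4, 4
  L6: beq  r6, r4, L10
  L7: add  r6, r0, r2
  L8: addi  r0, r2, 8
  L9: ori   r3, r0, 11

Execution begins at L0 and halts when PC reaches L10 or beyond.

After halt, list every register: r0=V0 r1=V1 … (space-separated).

PC=0  add  r6, r0, r1        | r0=0 r1=6 r2=2 r3=11 r4=9 r5=11 r6=6
PC=1  bne  r0, r3, L9        | r0=0 r1=6 r2=2 r3=11 r4=9 r5=11 r6=6  [TAKEN]
PC=2  slt  r6, r5, r2        | r0=0 r1=6 r2=2 r3=11 r4=9 r5=11 r6=0
PC=9  ori   r3, r0, 11       | r0=0 r1=6 r2=2 r3=11 r4=9 r5=11 r6=0

r0=0 r1=6 r2=2 r3=11 r4=9 r5=11 r6=0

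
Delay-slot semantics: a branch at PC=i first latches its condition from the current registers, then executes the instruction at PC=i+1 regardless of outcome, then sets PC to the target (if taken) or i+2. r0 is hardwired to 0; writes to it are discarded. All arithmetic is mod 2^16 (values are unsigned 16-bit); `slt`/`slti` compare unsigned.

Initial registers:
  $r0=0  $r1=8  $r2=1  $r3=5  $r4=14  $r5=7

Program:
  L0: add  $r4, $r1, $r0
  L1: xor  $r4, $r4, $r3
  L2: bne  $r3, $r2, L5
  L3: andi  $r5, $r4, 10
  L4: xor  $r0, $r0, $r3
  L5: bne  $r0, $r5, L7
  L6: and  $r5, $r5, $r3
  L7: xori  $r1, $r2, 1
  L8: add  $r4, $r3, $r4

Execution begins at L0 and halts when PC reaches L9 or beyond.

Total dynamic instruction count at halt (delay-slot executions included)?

8

PC=0  add  $r4, $r1, $r0     | $r0=0 $r1=8 $r2=1 $r3=5 $r4=8 $r5=7
PC=1  xor  $r4, $r4, $r3     | $r0=0 $r1=8 $r2=1 $r3=5 $r4=13 $r5=7
PC=2  bne  $r3, $r2, L5      | $r0=0 $r1=8 $r2=1 $r3=5 $r4=13 $r5=7  [TAKEN]
PC=3  andi  $r5, $r4, 10     | $r0=0 $r1=8 $r2=1 $r3=5 $r4=13 $r5=8
PC=5  bne  $r0, $r5, L7      | $r0=0 $r1=8 $r2=1 $r3=5 $r4=13 $r5=8  [TAKEN]
PC=6  and  $r5, $r5, $r3     | $r0=0 $r1=8 $r2=1 $r3=5 $r4=13 $r5=0
PC=7  xori  $r1, $r2, 1      | $r0=0 $r1=0 $r2=1 $r3=5 $r4=13 $r5=0
PC=8  add  $r4, $r3, $r4     | $r0=0 $r1=0 $r2=1 $r3=5 $r4=18 $r5=0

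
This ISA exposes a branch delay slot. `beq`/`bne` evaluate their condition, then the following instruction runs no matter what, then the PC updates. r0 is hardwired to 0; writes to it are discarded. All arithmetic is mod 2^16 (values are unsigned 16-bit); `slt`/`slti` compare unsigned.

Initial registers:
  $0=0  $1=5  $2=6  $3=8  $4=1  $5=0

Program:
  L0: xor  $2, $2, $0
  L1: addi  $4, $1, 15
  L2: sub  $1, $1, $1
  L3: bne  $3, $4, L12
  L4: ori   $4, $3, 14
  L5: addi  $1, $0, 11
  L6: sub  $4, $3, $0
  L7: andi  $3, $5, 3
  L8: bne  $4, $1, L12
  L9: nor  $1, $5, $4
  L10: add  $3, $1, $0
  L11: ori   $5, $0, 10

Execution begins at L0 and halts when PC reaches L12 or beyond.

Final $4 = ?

14

[0] xor  $2, $2, $0  →  {$0:0, $1:5, $2:6, $3:8, $4:1, $5:0}
[1] addi  $4, $1, 15  →  {$0:0, $1:5, $2:6, $3:8, $4:20, $5:0}
[2] sub  $1, $1, $1  →  {$0:0, $1:0, $2:6, $3:8, $4:20, $5:0}
[3] bne  $3, $4, L12  →  {$0:0, $1:0, $2:6, $3:8, $4:20, $5:0}  ⟨branch taken⟩
[4] ori   $4, $3, 14  →  {$0:0, $1:0, $2:6, $3:8, $4:14, $5:0}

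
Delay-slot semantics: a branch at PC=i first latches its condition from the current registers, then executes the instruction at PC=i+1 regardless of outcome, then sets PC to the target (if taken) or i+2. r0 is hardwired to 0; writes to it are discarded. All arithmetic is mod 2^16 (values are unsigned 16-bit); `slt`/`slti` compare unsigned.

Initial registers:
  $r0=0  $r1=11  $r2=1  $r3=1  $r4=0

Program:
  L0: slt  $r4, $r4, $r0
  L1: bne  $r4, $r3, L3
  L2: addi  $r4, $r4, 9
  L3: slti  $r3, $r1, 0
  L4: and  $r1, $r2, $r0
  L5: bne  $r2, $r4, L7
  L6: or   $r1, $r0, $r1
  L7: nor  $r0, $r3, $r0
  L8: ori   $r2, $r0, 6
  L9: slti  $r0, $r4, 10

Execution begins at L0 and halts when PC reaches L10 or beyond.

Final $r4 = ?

9

  step pc=0: slt  $r4, $r4, $r0  regs=(0,11,1,1,0)
  step pc=1: bne  $r4, $r3, L3  cond=T  regs=(0,11,1,1,0)
  step pc=2: addi  $r4, $r4, 9  regs=(0,11,1,1,9)
  step pc=3: slti  $r3, $r1, 0  regs=(0,11,1,0,9)
  step pc=4: and  $r1, $r2, $r0  regs=(0,0,1,0,9)
  step pc=5: bne  $r2, $r4, L7  cond=T  regs=(0,0,1,0,9)
  step pc=6: or   $r1, $r0, $r1  regs=(0,0,1,0,9)
  step pc=7: nor  $r0, $r3, $r0  regs=(0,0,1,0,9)
  step pc=8: ori   $r2, $r0, 6  regs=(0,0,6,0,9)
  step pc=9: slti  $r0, $r4, 10  regs=(0,0,6,0,9)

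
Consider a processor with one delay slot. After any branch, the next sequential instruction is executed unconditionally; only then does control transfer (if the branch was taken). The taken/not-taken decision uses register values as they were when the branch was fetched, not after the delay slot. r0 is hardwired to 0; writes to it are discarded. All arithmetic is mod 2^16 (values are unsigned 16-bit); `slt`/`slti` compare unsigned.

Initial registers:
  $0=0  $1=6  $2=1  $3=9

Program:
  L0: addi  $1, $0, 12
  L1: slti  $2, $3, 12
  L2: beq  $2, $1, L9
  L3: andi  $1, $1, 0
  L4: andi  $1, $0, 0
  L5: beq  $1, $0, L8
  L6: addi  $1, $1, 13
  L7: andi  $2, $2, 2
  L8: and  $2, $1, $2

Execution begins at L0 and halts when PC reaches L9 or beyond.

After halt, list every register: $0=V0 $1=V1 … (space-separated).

PC=0  addi  $1, $0, 12       | $0=0 $1=12 $2=1 $3=9
PC=1  slti  $2, $3, 12       | $0=0 $1=12 $2=1 $3=9
PC=2  beq  $2, $1, L9        | $0=0 $1=12 $2=1 $3=9  [not taken]
PC=3  andi  $1, $1, 0        | $0=0 $1=0 $2=1 $3=9
PC=4  andi  $1, $0, 0        | $0=0 $1=0 $2=1 $3=9
PC=5  beq  $1, $0, L8        | $0=0 $1=0 $2=1 $3=9  [TAKEN]
PC=6  addi  $1, $1, 13       | $0=0 $1=13 $2=1 $3=9
PC=8  and  $2, $1, $2        | $0=0 $1=13 $2=1 $3=9

$0=0 $1=13 $2=1 $3=9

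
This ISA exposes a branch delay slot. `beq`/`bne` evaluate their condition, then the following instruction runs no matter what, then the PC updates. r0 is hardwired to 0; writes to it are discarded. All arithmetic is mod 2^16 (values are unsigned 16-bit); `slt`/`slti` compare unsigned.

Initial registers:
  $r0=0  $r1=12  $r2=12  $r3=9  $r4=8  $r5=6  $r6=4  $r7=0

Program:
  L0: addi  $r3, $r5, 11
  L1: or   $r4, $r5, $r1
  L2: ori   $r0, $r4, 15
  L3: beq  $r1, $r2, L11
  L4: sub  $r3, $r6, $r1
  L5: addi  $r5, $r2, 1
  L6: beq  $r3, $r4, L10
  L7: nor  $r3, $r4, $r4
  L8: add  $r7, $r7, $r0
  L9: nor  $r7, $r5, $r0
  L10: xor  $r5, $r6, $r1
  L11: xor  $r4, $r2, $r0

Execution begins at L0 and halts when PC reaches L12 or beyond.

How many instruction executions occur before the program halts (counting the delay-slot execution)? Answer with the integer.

PC=0  addi  $r3, $r5, 11     | $r0=0 $r1=12 $r2=12 $r3=17 $r4=8 $r5=6 $r6=4 $r7=0
PC=1  or   $r4, $r5, $r1     | $r0=0 $r1=12 $r2=12 $r3=17 $r4=14 $r5=6 $r6=4 $r7=0
PC=2  ori   $r0, $r4, 15     | $r0=0 $r1=12 $r2=12 $r3=17 $r4=14 $r5=6 $r6=4 $r7=0
PC=3  beq  $r1, $r2, L11     | $r0=0 $r1=12 $r2=12 $r3=17 $r4=14 $r5=6 $r6=4 $r7=0  [TAKEN]
PC=4  sub  $r3, $r6, $r1     | $r0=0 $r1=12 $r2=12 $r3=65528 $r4=14 $r5=6 $r6=4 $r7=0
PC=11 xor  $r4, $r2, $r0     | $r0=0 $r1=12 $r2=12 $r3=65528 $r4=12 $r5=6 $r6=4 $r7=0

6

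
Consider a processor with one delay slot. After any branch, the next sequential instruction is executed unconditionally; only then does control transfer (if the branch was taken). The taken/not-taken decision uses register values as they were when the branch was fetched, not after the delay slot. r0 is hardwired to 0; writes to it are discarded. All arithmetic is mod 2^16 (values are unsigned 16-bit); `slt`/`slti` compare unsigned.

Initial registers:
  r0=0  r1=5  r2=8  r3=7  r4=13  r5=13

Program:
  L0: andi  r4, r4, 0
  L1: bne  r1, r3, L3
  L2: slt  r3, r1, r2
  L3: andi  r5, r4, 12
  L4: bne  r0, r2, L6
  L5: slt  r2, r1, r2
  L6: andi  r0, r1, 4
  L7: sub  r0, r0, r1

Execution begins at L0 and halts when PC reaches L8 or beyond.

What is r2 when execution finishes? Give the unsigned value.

[0] andi  r4, r4, 0  →  {r0:0, r1:5, r2:8, r3:7, r4:0, r5:13}
[1] bne  r1, r3, L3  →  {r0:0, r1:5, r2:8, r3:7, r4:0, r5:13}  ⟨branch taken⟩
[2] slt  r3, r1, r2  →  {r0:0, r1:5, r2:8, r3:1, r4:0, r5:13}
[3] andi  r5, r4, 12  →  {r0:0, r1:5, r2:8, r3:1, r4:0, r5:0}
[4] bne  r0, r2, L6  →  {r0:0, r1:5, r2:8, r3:1, r4:0, r5:0}  ⟨branch taken⟩
[5] slt  r2, r1, r2  →  {r0:0, r1:5, r2:1, r3:1, r4:0, r5:0}
[6] andi  r0, r1, 4  →  {r0:0, r1:5, r2:1, r3:1, r4:0, r5:0}
[7] sub  r0, r0, r1  →  {r0:0, r1:5, r2:1, r3:1, r4:0, r5:0}

1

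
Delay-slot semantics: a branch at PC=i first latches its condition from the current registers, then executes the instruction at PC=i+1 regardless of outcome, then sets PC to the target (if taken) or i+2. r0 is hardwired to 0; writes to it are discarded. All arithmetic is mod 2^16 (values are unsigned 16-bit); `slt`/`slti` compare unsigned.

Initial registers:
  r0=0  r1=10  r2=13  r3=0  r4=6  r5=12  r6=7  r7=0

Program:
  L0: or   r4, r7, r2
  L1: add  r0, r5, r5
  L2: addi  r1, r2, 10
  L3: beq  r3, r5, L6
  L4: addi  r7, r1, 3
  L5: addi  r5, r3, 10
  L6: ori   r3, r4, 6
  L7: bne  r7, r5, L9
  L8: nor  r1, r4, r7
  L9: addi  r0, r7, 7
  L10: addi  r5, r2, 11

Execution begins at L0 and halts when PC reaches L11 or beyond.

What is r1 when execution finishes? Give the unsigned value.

PC=0  or   r4, r7, r2        | r0=0 r1=10 r2=13 r3=0 r4=13 r5=12 r6=7 r7=0
PC=1  add  r0, r5, r5        | r0=0 r1=10 r2=13 r3=0 r4=13 r5=12 r6=7 r7=0
PC=2  addi  r1, r2, 10       | r0=0 r1=23 r2=13 r3=0 r4=13 r5=12 r6=7 r7=0
PC=3  beq  r3, r5, L6        | r0=0 r1=23 r2=13 r3=0 r4=13 r5=12 r6=7 r7=0  [not taken]
PC=4  addi  r7, r1, 3        | r0=0 r1=23 r2=13 r3=0 r4=13 r5=12 r6=7 r7=26
PC=5  addi  r5, r3, 10       | r0=0 r1=23 r2=13 r3=0 r4=13 r5=10 r6=7 r7=26
PC=6  ori   r3, r4, 6        | r0=0 r1=23 r2=13 r3=15 r4=13 r5=10 r6=7 r7=26
PC=7  bne  r7, r5, L9        | r0=0 r1=23 r2=13 r3=15 r4=13 r5=10 r6=7 r7=26  [TAKEN]
PC=8  nor  r1, r4, r7        | r0=0 r1=65504 r2=13 r3=15 r4=13 r5=10 r6=7 r7=26
PC=9  addi  r0, r7, 7        | r0=0 r1=65504 r2=13 r3=15 r4=13 r5=10 r6=7 r7=26
PC=10 addi  r5, r2, 11       | r0=0 r1=65504 r2=13 r3=15 r4=13 r5=24 r6=7 r7=26

65504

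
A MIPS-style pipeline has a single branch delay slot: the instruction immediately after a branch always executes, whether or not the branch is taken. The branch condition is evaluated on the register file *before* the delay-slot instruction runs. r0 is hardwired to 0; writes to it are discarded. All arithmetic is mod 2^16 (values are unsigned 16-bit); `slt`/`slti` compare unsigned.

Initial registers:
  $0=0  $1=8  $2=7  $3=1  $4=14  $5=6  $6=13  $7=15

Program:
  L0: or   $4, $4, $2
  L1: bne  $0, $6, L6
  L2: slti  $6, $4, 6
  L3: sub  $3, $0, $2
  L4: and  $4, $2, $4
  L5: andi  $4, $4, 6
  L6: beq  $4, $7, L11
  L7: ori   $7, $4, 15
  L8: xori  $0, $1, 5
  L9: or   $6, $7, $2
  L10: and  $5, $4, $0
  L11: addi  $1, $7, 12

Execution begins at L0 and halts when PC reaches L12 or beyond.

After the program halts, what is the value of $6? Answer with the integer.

PC=0  or   $4, $4, $2        | $0=0 $1=8 $2=7 $3=1 $4=15 $5=6 $6=13 $7=15
PC=1  bne  $0, $6, L6        | $0=0 $1=8 $2=7 $3=1 $4=15 $5=6 $6=13 $7=15  [TAKEN]
PC=2  slti  $6, $4, 6        | $0=0 $1=8 $2=7 $3=1 $4=15 $5=6 $6=0 $7=15
PC=6  beq  $4, $7, L11       | $0=0 $1=8 $2=7 $3=1 $4=15 $5=6 $6=0 $7=15  [TAKEN]
PC=7  ori   $7, $4, 15       | $0=0 $1=8 $2=7 $3=1 $4=15 $5=6 $6=0 $7=15
PC=11 addi  $1, $7, 12       | $0=0 $1=27 $2=7 $3=1 $4=15 $5=6 $6=0 $7=15

0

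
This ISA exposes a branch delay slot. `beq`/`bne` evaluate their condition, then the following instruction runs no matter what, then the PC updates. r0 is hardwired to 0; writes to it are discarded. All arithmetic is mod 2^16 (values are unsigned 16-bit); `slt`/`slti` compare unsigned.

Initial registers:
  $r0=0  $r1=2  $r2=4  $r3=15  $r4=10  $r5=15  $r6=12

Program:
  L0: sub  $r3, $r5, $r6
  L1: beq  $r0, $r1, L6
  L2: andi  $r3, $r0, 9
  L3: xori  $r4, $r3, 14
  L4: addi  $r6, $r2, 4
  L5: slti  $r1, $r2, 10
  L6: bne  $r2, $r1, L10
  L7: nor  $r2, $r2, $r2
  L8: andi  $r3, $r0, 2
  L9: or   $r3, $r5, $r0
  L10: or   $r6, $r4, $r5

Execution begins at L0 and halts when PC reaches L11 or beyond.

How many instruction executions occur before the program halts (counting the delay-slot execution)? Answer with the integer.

9

[0] sub  $r3, $r5, $r6  →  {$r0:0, $r1:2, $r2:4, $r3:3, $r4:10, $r5:15, $r6:12}
[1] beq  $r0, $r1, L6  →  {$r0:0, $r1:2, $r2:4, $r3:3, $r4:10, $r5:15, $r6:12}  ⟨branch fallthrough⟩
[2] andi  $r3, $r0, 9  →  {$r0:0, $r1:2, $r2:4, $r3:0, $r4:10, $r5:15, $r6:12}
[3] xori  $r4, $r3, 14  →  {$r0:0, $r1:2, $r2:4, $r3:0, $r4:14, $r5:15, $r6:12}
[4] addi  $r6, $r2, 4  →  {$r0:0, $r1:2, $r2:4, $r3:0, $r4:14, $r5:15, $r6:8}
[5] slti  $r1, $r2, 10  →  {$r0:0, $r1:1, $r2:4, $r3:0, $r4:14, $r5:15, $r6:8}
[6] bne  $r2, $r1, L10  →  {$r0:0, $r1:1, $r2:4, $r3:0, $r4:14, $r5:15, $r6:8}  ⟨branch taken⟩
[7] nor  $r2, $r2, $r2  →  {$r0:0, $r1:1, $r2:65531, $r3:0, $r4:14, $r5:15, $r6:8}
[10] or   $r6, $r4, $r5  →  {$r0:0, $r1:1, $r2:65531, $r3:0, $r4:14, $r5:15, $r6:15}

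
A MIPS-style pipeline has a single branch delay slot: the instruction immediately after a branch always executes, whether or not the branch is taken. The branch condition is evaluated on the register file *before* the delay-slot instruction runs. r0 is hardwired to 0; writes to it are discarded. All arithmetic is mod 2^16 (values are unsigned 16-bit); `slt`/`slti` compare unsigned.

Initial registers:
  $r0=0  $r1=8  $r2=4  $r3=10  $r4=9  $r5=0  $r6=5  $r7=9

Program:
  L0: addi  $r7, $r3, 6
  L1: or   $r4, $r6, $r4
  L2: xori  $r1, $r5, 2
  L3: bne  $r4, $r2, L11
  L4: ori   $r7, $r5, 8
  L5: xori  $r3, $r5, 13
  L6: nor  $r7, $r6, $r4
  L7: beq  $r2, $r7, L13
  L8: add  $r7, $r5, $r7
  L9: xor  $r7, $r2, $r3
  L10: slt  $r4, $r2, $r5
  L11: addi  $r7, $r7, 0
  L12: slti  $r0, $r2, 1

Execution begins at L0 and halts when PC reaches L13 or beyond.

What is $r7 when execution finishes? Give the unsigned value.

[0] addi  $r7, $r3, 6  →  {$r0:0, $r1:8, $r2:4, $r3:10, $r4:9, $r5:0, $r6:5, $r7:16}
[1] or   $r4, $r6, $r4  →  {$r0:0, $r1:8, $r2:4, $r3:10, $r4:13, $r5:0, $r6:5, $r7:16}
[2] xori  $r1, $r5, 2  →  {$r0:0, $r1:2, $r2:4, $r3:10, $r4:13, $r5:0, $r6:5, $r7:16}
[3] bne  $r4, $r2, L11  →  {$r0:0, $r1:2, $r2:4, $r3:10, $r4:13, $r5:0, $r6:5, $r7:16}  ⟨branch taken⟩
[4] ori   $r7, $r5, 8  →  {$r0:0, $r1:2, $r2:4, $r3:10, $r4:13, $r5:0, $r6:5, $r7:8}
[11] addi  $r7, $r7, 0  →  {$r0:0, $r1:2, $r2:4, $r3:10, $r4:13, $r5:0, $r6:5, $r7:8}
[12] slti  $r0, $r2, 1  →  {$r0:0, $r1:2, $r2:4, $r3:10, $r4:13, $r5:0, $r6:5, $r7:8}

8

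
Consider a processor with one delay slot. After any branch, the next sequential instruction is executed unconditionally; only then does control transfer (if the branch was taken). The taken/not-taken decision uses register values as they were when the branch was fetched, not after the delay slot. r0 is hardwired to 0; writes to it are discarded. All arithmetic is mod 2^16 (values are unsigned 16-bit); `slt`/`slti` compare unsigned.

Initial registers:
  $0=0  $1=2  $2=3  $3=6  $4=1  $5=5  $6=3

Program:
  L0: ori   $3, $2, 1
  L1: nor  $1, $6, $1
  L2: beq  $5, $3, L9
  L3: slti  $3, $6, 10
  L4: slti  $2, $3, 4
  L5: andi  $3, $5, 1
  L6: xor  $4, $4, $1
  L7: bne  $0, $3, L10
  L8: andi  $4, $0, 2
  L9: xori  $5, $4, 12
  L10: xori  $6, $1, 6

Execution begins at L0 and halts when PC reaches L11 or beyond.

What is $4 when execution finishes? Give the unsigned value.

  step pc=0: ori   $3, $2, 1  regs=(0,2,3,3,1,5,3)
  step pc=1: nor  $1, $6, $1  regs=(0,65532,3,3,1,5,3)
  step pc=2: beq  $5, $3, L9  cond=F  regs=(0,65532,3,3,1,5,3)
  step pc=3: slti  $3, $6, 10  regs=(0,65532,3,1,1,5,3)
  step pc=4: slti  $2, $3, 4  regs=(0,65532,1,1,1,5,3)
  step pc=5: andi  $3, $5, 1  regs=(0,65532,1,1,1,5,3)
  step pc=6: xor  $4, $4, $1  regs=(0,65532,1,1,65533,5,3)
  step pc=7: bne  $0, $3, L10  cond=T  regs=(0,65532,1,1,65533,5,3)
  step pc=8: andi  $4, $0, 2  regs=(0,65532,1,1,0,5,3)
  step pc=10: xori  $6, $1, 6  regs=(0,65532,1,1,0,5,65530)

0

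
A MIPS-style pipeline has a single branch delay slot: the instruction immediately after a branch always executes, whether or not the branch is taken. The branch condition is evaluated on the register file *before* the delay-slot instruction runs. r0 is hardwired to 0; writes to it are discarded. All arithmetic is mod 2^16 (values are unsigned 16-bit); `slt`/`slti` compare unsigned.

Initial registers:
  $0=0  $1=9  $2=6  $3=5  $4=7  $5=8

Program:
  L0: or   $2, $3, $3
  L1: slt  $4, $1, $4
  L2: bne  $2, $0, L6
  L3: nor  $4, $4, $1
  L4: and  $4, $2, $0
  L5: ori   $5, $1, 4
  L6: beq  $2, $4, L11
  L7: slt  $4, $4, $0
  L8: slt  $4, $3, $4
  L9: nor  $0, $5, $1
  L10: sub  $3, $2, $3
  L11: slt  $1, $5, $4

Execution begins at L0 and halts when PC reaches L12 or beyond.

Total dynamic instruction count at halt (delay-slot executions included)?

10

PC=0  or   $2, $3, $3        | $0=0 $1=9 $2=5 $3=5 $4=7 $5=8
PC=1  slt  $4, $1, $4        | $0=0 $1=9 $2=5 $3=5 $4=0 $5=8
PC=2  bne  $2, $0, L6        | $0=0 $1=9 $2=5 $3=5 $4=0 $5=8  [TAKEN]
PC=3  nor  $4, $4, $1        | $0=0 $1=9 $2=5 $3=5 $4=65526 $5=8
PC=6  beq  $2, $4, L11       | $0=0 $1=9 $2=5 $3=5 $4=65526 $5=8  [not taken]
PC=7  slt  $4, $4, $0        | $0=0 $1=9 $2=5 $3=5 $4=0 $5=8
PC=8  slt  $4, $3, $4        | $0=0 $1=9 $2=5 $3=5 $4=0 $5=8
PC=9  nor  $0, $5, $1        | $0=0 $1=9 $2=5 $3=5 $4=0 $5=8
PC=10 sub  $3, $2, $3        | $0=0 $1=9 $2=5 $3=0 $4=0 $5=8
PC=11 slt  $1, $5, $4        | $0=0 $1=0 $2=5 $3=0 $4=0 $5=8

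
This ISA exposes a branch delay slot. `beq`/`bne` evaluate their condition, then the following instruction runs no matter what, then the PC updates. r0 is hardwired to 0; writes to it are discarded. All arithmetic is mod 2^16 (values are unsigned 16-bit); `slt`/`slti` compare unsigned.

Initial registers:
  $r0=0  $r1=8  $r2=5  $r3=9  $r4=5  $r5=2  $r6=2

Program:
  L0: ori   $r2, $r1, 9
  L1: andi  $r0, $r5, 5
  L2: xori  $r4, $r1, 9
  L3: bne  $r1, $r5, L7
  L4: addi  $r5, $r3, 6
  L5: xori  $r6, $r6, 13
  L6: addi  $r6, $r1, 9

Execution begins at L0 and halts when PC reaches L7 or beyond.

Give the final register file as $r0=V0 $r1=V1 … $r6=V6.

$r0=0 $r1=8 $r2=9 $r3=9 $r4=1 $r5=15 $r6=2

PC=0  ori   $r2, $r1, 9      | $r0=0 $r1=8 $r2=9 $r3=9 $r4=5 $r5=2 $r6=2
PC=1  andi  $r0, $r5, 5      | $r0=0 $r1=8 $r2=9 $r3=9 $r4=5 $r5=2 $r6=2
PC=2  xori  $r4, $r1, 9      | $r0=0 $r1=8 $r2=9 $r3=9 $r4=1 $r5=2 $r6=2
PC=3  bne  $r1, $r5, L7      | $r0=0 $r1=8 $r2=9 $r3=9 $r4=1 $r5=2 $r6=2  [TAKEN]
PC=4  addi  $r5, $r3, 6      | $r0=0 $r1=8 $r2=9 $r3=9 $r4=1 $r5=15 $r6=2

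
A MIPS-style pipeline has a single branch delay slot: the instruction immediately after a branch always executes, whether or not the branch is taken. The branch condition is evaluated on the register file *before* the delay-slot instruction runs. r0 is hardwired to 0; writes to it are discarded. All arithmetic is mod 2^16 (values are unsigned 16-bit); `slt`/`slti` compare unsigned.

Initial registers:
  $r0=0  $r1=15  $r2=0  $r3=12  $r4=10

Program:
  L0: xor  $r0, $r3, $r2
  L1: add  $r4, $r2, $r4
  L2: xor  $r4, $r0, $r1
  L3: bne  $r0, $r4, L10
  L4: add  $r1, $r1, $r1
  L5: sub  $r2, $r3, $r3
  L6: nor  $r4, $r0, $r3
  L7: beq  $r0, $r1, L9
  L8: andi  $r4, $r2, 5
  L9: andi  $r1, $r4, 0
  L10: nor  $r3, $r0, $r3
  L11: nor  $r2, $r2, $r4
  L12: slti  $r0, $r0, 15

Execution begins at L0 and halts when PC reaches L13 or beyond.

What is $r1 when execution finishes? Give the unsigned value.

#0 xor  $r0, $r3, $r2 ; 0/15/0/12/10
#1 add  $r4, $r2, $r4 ; 0/15/0/12/10
#2 xor  $r4, $r0, $r1 ; 0/15/0/12/15
#3 bne  $r0, $r4, L10 ; 0/15/0/12/15 ; →target
#4 add  $r1, $r1, $r1 ; 0/30/0/12/15
#10 nor  $r3, $r0, $r3 ; 0/30/0/65523/15
#11 nor  $r2, $r2, $r4 ; 0/30/65520/65523/15
#12 slti  $r0, $r0, 15 ; 0/30/65520/65523/15

30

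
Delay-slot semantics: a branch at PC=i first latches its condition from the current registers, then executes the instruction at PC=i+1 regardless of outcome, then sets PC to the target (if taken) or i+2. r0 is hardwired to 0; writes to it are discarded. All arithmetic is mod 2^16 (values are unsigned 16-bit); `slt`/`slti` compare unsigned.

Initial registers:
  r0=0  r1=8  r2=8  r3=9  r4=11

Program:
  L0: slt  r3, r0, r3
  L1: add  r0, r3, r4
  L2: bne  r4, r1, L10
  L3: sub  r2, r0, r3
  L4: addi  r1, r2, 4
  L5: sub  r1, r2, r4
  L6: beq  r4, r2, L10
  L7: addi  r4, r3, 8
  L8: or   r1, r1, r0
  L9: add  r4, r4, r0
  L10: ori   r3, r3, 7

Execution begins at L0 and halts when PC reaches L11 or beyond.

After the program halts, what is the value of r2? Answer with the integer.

[0] slt  r3, r0, r3  →  {r0:0, r1:8, r2:8, r3:1, r4:11}
[1] add  r0, r3, r4  →  {r0:0, r1:8, r2:8, r3:1, r4:11}
[2] bne  r4, r1, L10  →  {r0:0, r1:8, r2:8, r3:1, r4:11}  ⟨branch taken⟩
[3] sub  r2, r0, r3  →  {r0:0, r1:8, r2:65535, r3:1, r4:11}
[10] ori   r3, r3, 7  →  {r0:0, r1:8, r2:65535, r3:7, r4:11}

65535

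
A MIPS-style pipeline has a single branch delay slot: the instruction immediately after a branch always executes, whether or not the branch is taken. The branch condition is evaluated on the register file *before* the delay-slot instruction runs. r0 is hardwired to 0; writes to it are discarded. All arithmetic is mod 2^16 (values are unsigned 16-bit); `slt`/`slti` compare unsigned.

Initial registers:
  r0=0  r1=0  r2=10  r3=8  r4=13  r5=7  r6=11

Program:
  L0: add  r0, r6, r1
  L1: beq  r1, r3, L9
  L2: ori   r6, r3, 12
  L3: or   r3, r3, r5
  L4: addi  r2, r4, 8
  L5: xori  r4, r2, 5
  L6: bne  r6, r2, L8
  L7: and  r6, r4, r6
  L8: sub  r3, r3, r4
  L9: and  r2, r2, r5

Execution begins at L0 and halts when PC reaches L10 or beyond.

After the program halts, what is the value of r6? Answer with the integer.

PC=0  add  r0, r6, r1        | r0=0 r1=0 r2=10 r3=8 r4=13 r5=7 r6=11
PC=1  beq  r1, r3, L9        | r0=0 r1=0 r2=10 r3=8 r4=13 r5=7 r6=11  [not taken]
PC=2  ori   r6, r3, 12       | r0=0 r1=0 r2=10 r3=8 r4=13 r5=7 r6=12
PC=3  or   r3, r3, r5        | r0=0 r1=0 r2=10 r3=15 r4=13 r5=7 r6=12
PC=4  addi  r2, r4, 8        | r0=0 r1=0 r2=21 r3=15 r4=13 r5=7 r6=12
PC=5  xori  r4, r2, 5        | r0=0 r1=0 r2=21 r3=15 r4=16 r5=7 r6=12
PC=6  bne  r6, r2, L8        | r0=0 r1=0 r2=21 r3=15 r4=16 r5=7 r6=12  [TAKEN]
PC=7  and  r6, r4, r6        | r0=0 r1=0 r2=21 r3=15 r4=16 r5=7 r6=0
PC=8  sub  r3, r3, r4        | r0=0 r1=0 r2=21 r3=65535 r4=16 r5=7 r6=0
PC=9  and  r2, r2, r5        | r0=0 r1=0 r2=5 r3=65535 r4=16 r5=7 r6=0

0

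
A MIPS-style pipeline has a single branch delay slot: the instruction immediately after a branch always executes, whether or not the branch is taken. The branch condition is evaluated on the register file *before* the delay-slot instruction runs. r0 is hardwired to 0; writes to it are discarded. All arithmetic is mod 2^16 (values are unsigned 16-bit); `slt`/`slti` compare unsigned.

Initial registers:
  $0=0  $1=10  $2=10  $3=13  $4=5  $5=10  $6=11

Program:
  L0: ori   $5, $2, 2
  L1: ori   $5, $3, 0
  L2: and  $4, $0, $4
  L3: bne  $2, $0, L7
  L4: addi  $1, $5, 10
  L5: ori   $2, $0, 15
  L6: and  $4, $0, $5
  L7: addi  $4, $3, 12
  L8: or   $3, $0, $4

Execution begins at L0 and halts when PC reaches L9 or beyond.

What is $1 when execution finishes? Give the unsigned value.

23

PC=0  ori   $5, $2, 2        | $0=0 $1=10 $2=10 $3=13 $4=5 $5=10 $6=11
PC=1  ori   $5, $3, 0        | $0=0 $1=10 $2=10 $3=13 $4=5 $5=13 $6=11
PC=2  and  $4, $0, $4        | $0=0 $1=10 $2=10 $3=13 $4=0 $5=13 $6=11
PC=3  bne  $2, $0, L7        | $0=0 $1=10 $2=10 $3=13 $4=0 $5=13 $6=11  [TAKEN]
PC=4  addi  $1, $5, 10       | $0=0 $1=23 $2=10 $3=13 $4=0 $5=13 $6=11
PC=7  addi  $4, $3, 12       | $0=0 $1=23 $2=10 $3=13 $4=25 $5=13 $6=11
PC=8  or   $3, $0, $4        | $0=0 $1=23 $2=10 $3=25 $4=25 $5=13 $6=11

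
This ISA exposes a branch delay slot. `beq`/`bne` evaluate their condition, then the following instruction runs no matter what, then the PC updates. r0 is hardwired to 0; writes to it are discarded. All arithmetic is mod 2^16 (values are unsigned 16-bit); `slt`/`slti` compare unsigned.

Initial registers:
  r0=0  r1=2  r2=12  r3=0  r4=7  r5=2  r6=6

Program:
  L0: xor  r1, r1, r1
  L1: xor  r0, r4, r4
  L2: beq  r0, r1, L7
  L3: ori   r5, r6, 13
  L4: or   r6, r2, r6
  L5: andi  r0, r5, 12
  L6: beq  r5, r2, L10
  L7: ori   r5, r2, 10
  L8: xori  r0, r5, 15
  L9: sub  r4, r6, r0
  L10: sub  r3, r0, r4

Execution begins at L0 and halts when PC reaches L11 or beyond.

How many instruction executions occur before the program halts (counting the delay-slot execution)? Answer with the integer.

#0 xor  r1, r1, r1 ; 0/0/12/0/7/2/6
#1 xor  r0, r4, r4 ; 0/0/12/0/7/2/6
#2 beq  r0, r1, L7 ; 0/0/12/0/7/2/6 ; →target
#3 ori   r5, r6, 13 ; 0/0/12/0/7/15/6
#7 ori   r5, r2, 10 ; 0/0/12/0/7/14/6
#8 xori  r0, r5, 15 ; 0/0/12/0/7/14/6
#9 sub  r4, r6, r0 ; 0/0/12/0/6/14/6
#10 sub  r3, r0, r4 ; 0/0/12/65530/6/14/6

8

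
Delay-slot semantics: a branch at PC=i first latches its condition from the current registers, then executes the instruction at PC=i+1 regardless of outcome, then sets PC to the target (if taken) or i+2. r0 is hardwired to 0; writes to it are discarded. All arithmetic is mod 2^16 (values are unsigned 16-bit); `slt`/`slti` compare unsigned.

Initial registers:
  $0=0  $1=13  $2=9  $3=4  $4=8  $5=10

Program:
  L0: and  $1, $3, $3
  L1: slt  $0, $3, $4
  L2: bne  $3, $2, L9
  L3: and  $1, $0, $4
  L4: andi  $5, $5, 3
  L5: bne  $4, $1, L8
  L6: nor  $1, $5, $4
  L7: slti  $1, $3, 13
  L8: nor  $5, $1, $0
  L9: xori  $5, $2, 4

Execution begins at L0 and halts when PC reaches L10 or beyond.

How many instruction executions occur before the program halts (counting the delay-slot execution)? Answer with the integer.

5

[0] and  $1, $3, $3  →  {$0:0, $1:4, $2:9, $3:4, $4:8, $5:10}
[1] slt  $0, $3, $4  →  {$0:0, $1:4, $2:9, $3:4, $4:8, $5:10}
[2] bne  $3, $2, L9  →  {$0:0, $1:4, $2:9, $3:4, $4:8, $5:10}  ⟨branch taken⟩
[3] and  $1, $0, $4  →  {$0:0, $1:0, $2:9, $3:4, $4:8, $5:10}
[9] xori  $5, $2, 4  →  {$0:0, $1:0, $2:9, $3:4, $4:8, $5:13}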